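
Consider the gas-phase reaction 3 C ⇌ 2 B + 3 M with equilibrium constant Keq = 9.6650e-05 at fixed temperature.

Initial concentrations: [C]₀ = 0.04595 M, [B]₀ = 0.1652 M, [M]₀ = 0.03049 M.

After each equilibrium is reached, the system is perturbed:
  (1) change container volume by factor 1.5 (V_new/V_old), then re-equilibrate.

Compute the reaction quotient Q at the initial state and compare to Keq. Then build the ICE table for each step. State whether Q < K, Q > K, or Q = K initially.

Q₀ = 0.007973; Q > K (proceeds reverse)

Q₀ = 0.007973 vs Keq = 9.6650e-05 ⇒ Q>K, reverse
Step 1:
                  C         B         M
  init      0.04595    0.1652   0.03049
  Δ         0.01988  -0.01325  -0.01988
  eq        0.06583    0.1519   0.01061
  solve Keq expr → x = -0.006627; check Q = 9.6650e-05
Then change container volume by factor 1.5 (V_new/V_old).
Step 2:
                  C         B         M
  init      0.04389    0.1013  0.007073
  Δ       -0.001756  0.001171  0.001756
  eq        0.04213    0.1025   0.00883
  solve Keq expr → x = 5.8548e-04; check Q = 9.6650e-05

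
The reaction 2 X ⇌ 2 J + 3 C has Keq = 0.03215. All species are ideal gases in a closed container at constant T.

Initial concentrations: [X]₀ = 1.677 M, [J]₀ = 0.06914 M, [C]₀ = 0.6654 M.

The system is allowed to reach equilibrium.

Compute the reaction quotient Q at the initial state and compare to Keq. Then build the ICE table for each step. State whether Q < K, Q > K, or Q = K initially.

Q₀ = 5.0077e-04 vs Keq = 0.03215 ⇒ Q<K, forward
Step 1:
                   X          J          C
  I            1.677    0.06914     0.6654
  C          -0.2055     0.2055     0.3082
  E            1.472     0.2746     0.9736
  solve Keq expr → x = 0.1027; check Q = 0.03215

Q₀ = 5.0077e-04; Q < K (proceeds forward)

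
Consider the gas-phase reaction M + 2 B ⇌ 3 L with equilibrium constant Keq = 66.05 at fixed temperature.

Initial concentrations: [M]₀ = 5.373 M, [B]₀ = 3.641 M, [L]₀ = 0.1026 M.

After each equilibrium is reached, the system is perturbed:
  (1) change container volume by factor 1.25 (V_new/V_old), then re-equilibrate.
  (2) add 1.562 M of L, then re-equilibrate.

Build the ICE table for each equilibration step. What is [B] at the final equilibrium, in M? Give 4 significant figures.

[B]_eq = 0.7439 M

Q₀ = 1.5163e-05 vs Keq = 66.05 ⇒ Q<K, forward
Step 1:
                    M           B           L
  Initial       5.373       3.641      0.1026
  Change       -1.509      -3.018       4.526
  Equil         3.864      0.6234       4.629
  solve Keq expr → x = 1.509; check Q = 66.05
Then change container volume by factor 1.25 (V_new/V_old).
Step 2:
                    M           B           L
  Initial       3.091      0.4987       3.703
  Change            0           0           0
  Equil         3.091      0.4987       3.703
  solve Keq expr → x = 0; check Q = 66.05
Then add 1.562 M of L.
Step 3:
                    M           B           L
  Initial       3.091      0.4987       5.265
  Change       0.1226      0.2452     -0.3677
  Equil         3.214      0.7439       4.897
  solve Keq expr → x = -0.1226; check Q = 66.05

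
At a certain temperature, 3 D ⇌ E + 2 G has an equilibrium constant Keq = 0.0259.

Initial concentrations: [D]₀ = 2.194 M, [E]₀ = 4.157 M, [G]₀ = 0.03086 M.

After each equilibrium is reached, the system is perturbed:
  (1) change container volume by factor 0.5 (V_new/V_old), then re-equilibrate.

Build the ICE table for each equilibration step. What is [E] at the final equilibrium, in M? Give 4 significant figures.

[E]_eq = 8.492 M

Q₀ = 3.7485e-04 vs Keq = 0.0259 ⇒ Q<K, forward
Step 1:
                  D         E         G
  init        2.194     4.157   0.03086
  Δ         -0.2671   0.08902     0.178
  eq          1.927     4.246    0.2089
  solve Keq expr → x = 0.08902; check Q = 0.0259
Then change container volume by factor 0.5 (V_new/V_old).
Step 2:
                  D         E         G
  init        3.854     8.492    0.4178
  Δ               0         0         0
  eq          3.854     8.492    0.4178
  solve Keq expr → x = 0; check Q = 0.0259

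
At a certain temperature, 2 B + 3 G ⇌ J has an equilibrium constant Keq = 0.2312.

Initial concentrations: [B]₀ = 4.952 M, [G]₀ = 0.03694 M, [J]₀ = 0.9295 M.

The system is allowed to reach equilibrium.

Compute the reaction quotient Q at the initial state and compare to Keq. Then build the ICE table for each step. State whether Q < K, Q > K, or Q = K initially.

Q₀ = 752 vs Keq = 0.2312 ⇒ Q>K, reverse
Step 1:
                   B          G          J
  Initial      4.952    0.03694     0.9295
  Change      0.3056     0.4584    -0.1528
  Equil        5.258     0.4953     0.7767
  solve Keq expr → x = -0.1528; check Q = 0.2312

Q₀ = 752; Q > K (proceeds reverse)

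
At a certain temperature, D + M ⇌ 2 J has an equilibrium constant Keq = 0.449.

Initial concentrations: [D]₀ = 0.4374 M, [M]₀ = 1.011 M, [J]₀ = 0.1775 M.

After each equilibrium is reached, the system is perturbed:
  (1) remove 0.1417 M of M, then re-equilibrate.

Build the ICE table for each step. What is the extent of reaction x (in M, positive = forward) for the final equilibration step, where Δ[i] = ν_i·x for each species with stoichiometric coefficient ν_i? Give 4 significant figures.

x = -0.01107 M

Q₀ = 0.07125 vs Keq = 0.449 ⇒ Q<K, forward
Step 1:
                    D           M           J
  I            0.4374       1.011      0.1775
  C          -0.09782    -0.09782      0.1956
  E            0.3396      0.9132      0.3731
  solve Keq expr → x = 0.09782; check Q = 0.449
Then remove 0.1417 M of M.
Step 2:
                    D           M           J
  I            0.3396      0.7715      0.3731
  C           0.01107     0.01107    -0.02214
  E            0.3506      0.7825       0.351
  solve Keq expr → x = -0.01107; check Q = 0.449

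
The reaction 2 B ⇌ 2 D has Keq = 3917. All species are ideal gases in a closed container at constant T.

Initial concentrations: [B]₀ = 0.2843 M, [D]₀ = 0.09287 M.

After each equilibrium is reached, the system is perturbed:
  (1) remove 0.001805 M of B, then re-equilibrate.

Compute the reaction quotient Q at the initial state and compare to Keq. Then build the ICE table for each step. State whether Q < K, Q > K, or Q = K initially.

Q₀ = 0.1067 vs Keq = 3917 ⇒ Q<K, forward
Step 1:
                    B           D
  init         0.2843     0.09287
  Δ           -0.2784      0.2784
  eq         0.005932      0.3712
  solve Keq expr → x = 0.1392; check Q = 3917
Then remove 0.001805 M of B.
Step 2:
                    B           D
  init       0.004127      0.3712
  Δ          0.001777   -0.001777
  eq         0.005903      0.3695
  solve Keq expr → x = -8.8831e-04; check Q = 3917

Q₀ = 0.1067; Q < K (proceeds forward)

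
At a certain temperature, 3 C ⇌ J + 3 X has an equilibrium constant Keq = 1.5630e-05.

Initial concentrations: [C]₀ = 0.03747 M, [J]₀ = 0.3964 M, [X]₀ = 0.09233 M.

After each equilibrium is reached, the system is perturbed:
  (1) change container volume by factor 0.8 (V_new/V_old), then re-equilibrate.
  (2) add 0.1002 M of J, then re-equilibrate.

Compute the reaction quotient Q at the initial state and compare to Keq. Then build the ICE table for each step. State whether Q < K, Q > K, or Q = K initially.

Q₀ = 5.931 vs Keq = 1.5630e-05 ⇒ Q>K, reverse
Step 1:
                  C         J         X
  init      0.03747    0.3964   0.09233
  Δ         0.08795  -0.02932  -0.08795
  eq         0.1254    0.3671   0.00438
  solve Keq expr → x = -0.02932; check Q = 1.5630e-05
Then change container volume by factor 0.8 (V_new/V_old).
Step 2:
                  C         J         X
  init       0.1568    0.4589  0.005474
  Δ       3.7965e-04 -1.2655e-04 -3.7965e-04
  eq         0.1572    0.4587  0.005095
  solve Keq expr → x = -1.2655e-04; check Q = 1.5630e-05
Then add 0.1002 M of J.
Step 3:
                  C         J         X
  init       0.1572    0.5589  0.005095
  Δ       3.1485e-04 -1.0495e-04 -3.1485e-04
  eq         0.1575    0.5588   0.00478
  solve Keq expr → x = -1.0495e-04; check Q = 1.5630e-05

Q₀ = 5.931; Q > K (proceeds reverse)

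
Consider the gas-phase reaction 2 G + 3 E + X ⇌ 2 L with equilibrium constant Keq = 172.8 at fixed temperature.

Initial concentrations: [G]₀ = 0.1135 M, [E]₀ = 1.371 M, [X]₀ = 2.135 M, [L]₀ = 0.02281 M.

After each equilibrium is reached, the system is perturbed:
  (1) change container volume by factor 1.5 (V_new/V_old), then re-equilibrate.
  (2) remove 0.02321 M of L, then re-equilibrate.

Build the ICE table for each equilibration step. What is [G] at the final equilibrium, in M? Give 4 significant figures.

[G]_eq = 0.005517 M

Q₀ = 0.007341 vs Keq = 172.8 ⇒ Q<K, forward
Step 1:
                    G           E           X           L
  Initial      0.1135       1.371       2.135     0.02281
  Change      -0.1083     -0.1624    -0.05415      0.1083
  Equil      0.005204       1.209       2.081      0.1311
  solve Keq expr → x = 0.05415; check Q = 172.8
Then change container volume by factor 1.5 (V_new/V_old).
Step 2:
                    G           E           X           L
  Initial    0.003469      0.8057       1.387      0.0874
  Change     0.003902    0.005854    0.001951   -0.003902
  Equil      0.007372      0.8116       1.389      0.0835
  solve Keq expr → x = -0.001951; check Q = 172.8
Then remove 0.02321 M of L.
Step 3:
                    G           E           X           L
  Initial    0.007372      0.8116       1.389     0.06029
  Change    -0.001855   -0.002783 -9.2753e-04    0.001855
  Equil      0.005517      0.8088       1.388     0.06215
  solve Keq expr → x = 9.2753e-04; check Q = 172.8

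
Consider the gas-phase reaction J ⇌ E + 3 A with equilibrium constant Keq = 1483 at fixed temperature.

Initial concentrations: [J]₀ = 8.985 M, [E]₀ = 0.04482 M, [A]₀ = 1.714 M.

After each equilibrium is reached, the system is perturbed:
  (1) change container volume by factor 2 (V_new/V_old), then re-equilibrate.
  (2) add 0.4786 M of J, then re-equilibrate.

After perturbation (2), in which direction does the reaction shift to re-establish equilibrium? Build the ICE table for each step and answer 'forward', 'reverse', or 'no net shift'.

Direction: forward

Q₀ = 0.02512 vs Keq = 1483 ⇒ Q<K, forward
Step 1:
                  J         E         A
  I           8.985   0.04482     1.714
  C          -3.695     3.695     11.09
  E            5.29      3.74      12.8
  solve Keq expr → x = 3.695; check Q = 1483
Then change container volume by factor 2 (V_new/V_old).
Step 2:
                  J         E         A
  I           2.645      1.87       6.4
  C          -1.012     1.012     3.036
  E           1.633     2.882     9.436
  solve Keq expr → x = 1.012; check Q = 1483
Then add 0.4786 M of J.
Step 3:
                  J         E         A
  I           2.111     2.882     9.436
  C         -0.1459    0.1459    0.4378
  E           1.965     3.028     9.874
  solve Keq expr → x = 0.1459; check Q = 1483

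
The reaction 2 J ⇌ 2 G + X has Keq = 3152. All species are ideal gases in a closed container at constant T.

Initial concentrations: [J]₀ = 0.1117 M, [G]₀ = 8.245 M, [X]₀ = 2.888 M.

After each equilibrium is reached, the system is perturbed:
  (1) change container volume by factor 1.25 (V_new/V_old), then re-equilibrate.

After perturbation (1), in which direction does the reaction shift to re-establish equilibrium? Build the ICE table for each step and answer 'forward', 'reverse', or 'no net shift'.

Direction: forward

Q₀ = 1.5735e+04 vs Keq = 3152 ⇒ Q>K, reverse
Step 1:
                   J          G          X
  I           0.1117      8.245      2.888
  C           0.1311    -0.1311   -0.06555
  E           0.2428      8.114      2.822
  solve Keq expr → x = -0.06555; check Q = 3152
Then change container volume by factor 1.25 (V_new/V_old).
Step 2:
                   J          G          X
  I           0.1942      6.491      2.258
  C          -0.0196     0.0196   0.009802
  E           0.1746      6.511      2.268
  solve Keq expr → x = 0.009802; check Q = 3152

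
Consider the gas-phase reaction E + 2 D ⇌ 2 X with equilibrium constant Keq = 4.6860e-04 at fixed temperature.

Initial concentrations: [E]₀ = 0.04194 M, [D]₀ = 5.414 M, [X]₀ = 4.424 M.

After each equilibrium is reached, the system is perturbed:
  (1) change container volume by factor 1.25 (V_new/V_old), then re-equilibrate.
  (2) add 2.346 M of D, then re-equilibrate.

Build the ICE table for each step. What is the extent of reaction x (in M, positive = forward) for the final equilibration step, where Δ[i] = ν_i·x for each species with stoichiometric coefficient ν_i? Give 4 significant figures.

x = 0.03091 M

Q₀ = 15.92 vs Keq = 4.6860e-04 ⇒ Q>K, reverse
Step 1:
                   E          D          X
  I          0.04194      5.414      4.424
  C            2.062      4.124     -4.124
  E            2.104      9.538     0.2995
  solve Keq expr → x = -2.062; check Q = 4.6860e-04
Then change container volume by factor 1.25 (V_new/V_old).
Step 2:
                   E          D          X
  I            1.683      7.631     0.2396
  C          0.01193    0.02387   -0.02387
  E            1.695      7.655     0.2157
  solve Keq expr → x = -0.01193; check Q = 4.6860e-04
Then add 2.346 M of D.
Step 3:
                   E          D          X
  I            1.695         10     0.2157
  C         -0.03091   -0.06181    0.06181
  E            1.664      9.939     0.2776
  solve Keq expr → x = 0.03091; check Q = 4.6860e-04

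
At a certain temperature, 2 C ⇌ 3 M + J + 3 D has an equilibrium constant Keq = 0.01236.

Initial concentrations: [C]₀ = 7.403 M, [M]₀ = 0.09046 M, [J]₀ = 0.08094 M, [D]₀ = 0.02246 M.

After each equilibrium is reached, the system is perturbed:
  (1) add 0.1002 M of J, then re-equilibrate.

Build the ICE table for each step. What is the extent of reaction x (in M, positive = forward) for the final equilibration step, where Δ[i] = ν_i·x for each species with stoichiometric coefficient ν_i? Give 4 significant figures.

x = -0.01089 M

Q₀ = 1.2386e-11 vs Keq = 0.01236 ⇒ Q<K, forward
Step 1:
                   C          M          J          D
  init         7.403    0.09046    0.08094    0.02246
  Δ          -0.6643     0.9965     0.3322     0.9965
  eq           6.739      1.087     0.4131      1.019
  solve Keq expr → x = 0.3322; check Q = 0.01236
Then add 0.1002 M of J.
Step 2:
                   C          M          J          D
  init         6.739      1.087     0.5133      1.019
  Δ          0.02178   -0.03266   -0.01089   -0.03266
  eq            6.76      1.054     0.5024     0.9863
  solve Keq expr → x = -0.01089; check Q = 0.01236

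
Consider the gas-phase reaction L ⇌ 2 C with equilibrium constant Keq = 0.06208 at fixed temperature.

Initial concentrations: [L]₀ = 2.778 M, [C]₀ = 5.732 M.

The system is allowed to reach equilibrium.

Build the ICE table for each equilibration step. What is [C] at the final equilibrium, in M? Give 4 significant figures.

[C]_eq = 0.5766 M

Q₀ = 11.83 vs Keq = 0.06208 ⇒ Q>K, reverse
Step 1:
                    L           C
  Initial       2.778       5.732
  Change        2.578      -5.155
  Equil         5.356      0.5766
  solve Keq expr → x = -2.578; check Q = 0.06208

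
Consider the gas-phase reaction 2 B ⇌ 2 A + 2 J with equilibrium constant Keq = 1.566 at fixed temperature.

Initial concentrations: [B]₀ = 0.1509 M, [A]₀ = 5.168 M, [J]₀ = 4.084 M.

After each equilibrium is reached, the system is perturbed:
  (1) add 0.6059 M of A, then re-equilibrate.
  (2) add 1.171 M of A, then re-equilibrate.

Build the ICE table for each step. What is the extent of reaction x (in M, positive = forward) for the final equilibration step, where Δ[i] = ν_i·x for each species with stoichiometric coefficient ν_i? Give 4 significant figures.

Q₀ = 1.9563e+04 vs Keq = 1.566 ⇒ Q>K, reverse
Step 1:
                  B         A         J
  init       0.1509     5.168     4.084
  Δ            2.67     -2.67     -2.67
  eq          2.821     2.498     1.414
  solve Keq expr → x = -1.335; check Q = 1.566
Then add 0.6059 M of A.
Step 2:
                  B         A         J
  init        2.821     3.103     1.414
  Δ          0.1525   -0.1525   -0.1525
  eq          2.974     2.951     1.261
  solve Keq expr → x = -0.07626; check Q = 1.566
Then add 1.171 M of A.
Step 3:
                  B         A         J
  init        2.974     4.122     1.261
  Δ          0.2306   -0.2306   -0.2306
  eq          3.204     3.891      1.03
  solve Keq expr → x = -0.1153; check Q = 1.566

x = -0.1153 M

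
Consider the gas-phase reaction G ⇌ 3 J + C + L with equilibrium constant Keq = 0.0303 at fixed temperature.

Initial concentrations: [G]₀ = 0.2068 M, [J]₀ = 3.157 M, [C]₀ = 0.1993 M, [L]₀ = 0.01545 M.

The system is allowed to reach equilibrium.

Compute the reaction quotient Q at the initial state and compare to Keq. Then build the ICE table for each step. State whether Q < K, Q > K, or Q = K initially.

Q₀ = 0.4685; Q > K (proceeds reverse)

Q₀ = 0.4685 vs Keq = 0.0303 ⇒ Q>K, reverse
Step 1:
                    G           J           C           L
  I            0.2068       3.157      0.1993     0.01545
  C           0.01425    -0.04275    -0.01425    -0.01425
  E            0.2211       3.114       0.185    0.001198
  solve Keq expr → x = -0.01425; check Q = 0.0303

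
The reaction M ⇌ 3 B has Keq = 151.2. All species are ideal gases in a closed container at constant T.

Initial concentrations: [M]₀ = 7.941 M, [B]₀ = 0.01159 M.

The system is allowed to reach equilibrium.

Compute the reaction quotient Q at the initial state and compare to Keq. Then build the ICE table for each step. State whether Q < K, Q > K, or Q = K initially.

Q₀ = 1.9605e-07; Q < K (proceeds forward)

Q₀ = 1.9605e-07 vs Keq = 151.2 ⇒ Q<K, forward
Step 1:
                    M           B
  I             7.941     0.01159
  C            -3.017       9.052
  E             4.924       9.063
  solve Keq expr → x = 3.017; check Q = 151.2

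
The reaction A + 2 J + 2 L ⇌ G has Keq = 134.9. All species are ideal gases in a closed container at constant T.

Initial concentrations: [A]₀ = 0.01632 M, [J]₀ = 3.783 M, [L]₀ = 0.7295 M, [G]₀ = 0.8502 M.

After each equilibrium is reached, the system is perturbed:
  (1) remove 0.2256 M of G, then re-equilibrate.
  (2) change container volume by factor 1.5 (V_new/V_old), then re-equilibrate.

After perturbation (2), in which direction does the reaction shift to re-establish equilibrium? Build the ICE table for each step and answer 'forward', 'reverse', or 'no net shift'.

Q₀ = 6.84 vs Keq = 134.9 ⇒ Q<K, forward
Step 1:
                  A         J         L         G
  Initial   0.01632     3.783    0.7295    0.8502
  Change   -0.01539  -0.03077  -0.03077   0.01539
  Equil   9.3348e-04     3.752    0.6987    0.8656
  solve Keq expr → x = 0.01539; check Q = 134.9
Then remove 0.2256 M of G.
Step 2:
                  A         J         L         G
  Initial 9.3348e-04     3.752    0.6987      0.64
  Change  -2.4190e-04 -4.8380e-04 -4.8380e-04 2.4190e-04
  Equil   6.9158e-04     3.752    0.6982    0.6402
  solve Keq expr → x = 2.4190e-04; check Q = 134.9
Then change container volume by factor 1.5 (V_new/V_old).
Step 3:
                  A         J         L         G
  Initial 4.6105e-04     2.501    0.4655    0.4268
  Change    0.00182  0.003641  0.003641  -0.00182
  Equil    0.002282     2.505    0.4691     0.425
  solve Keq expr → x = -0.00182; check Q = 134.9

Direction: reverse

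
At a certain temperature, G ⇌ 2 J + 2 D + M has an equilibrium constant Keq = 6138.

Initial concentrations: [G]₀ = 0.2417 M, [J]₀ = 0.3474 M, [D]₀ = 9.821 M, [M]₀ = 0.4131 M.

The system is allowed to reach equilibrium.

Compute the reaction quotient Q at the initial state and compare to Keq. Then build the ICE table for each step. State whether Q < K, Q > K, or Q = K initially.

Q₀ = 19.9; Q < K (proceeds forward)

Q₀ = 19.9 vs Keq = 6138 ⇒ Q<K, forward
Step 1:
                  G         J         D         M
  Initial    0.2417    0.3474     9.821    0.4131
  Change    -0.2343    0.4685    0.4685    0.2343
  Equil    0.007434    0.8159     10.29    0.6474
  solve Keq expr → x = 0.2343; check Q = 6138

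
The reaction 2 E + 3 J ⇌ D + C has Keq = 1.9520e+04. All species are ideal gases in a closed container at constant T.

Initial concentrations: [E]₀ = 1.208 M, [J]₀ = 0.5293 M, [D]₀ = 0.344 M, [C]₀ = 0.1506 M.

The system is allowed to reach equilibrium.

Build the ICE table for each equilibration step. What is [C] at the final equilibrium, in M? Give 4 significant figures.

[C]_eq = 0.3196 M

Q₀ = 0.2394 vs Keq = 1.9520e+04 ⇒ Q<K, forward
Step 1:
                    E           J           D           C
  Initial       1.208      0.5293       0.344      0.1506
  Change       -0.338      -0.507       0.169       0.169
  Equil          0.87      0.0223       0.513      0.3196
  solve Keq expr → x = 0.169; check Q = 1.9520e+04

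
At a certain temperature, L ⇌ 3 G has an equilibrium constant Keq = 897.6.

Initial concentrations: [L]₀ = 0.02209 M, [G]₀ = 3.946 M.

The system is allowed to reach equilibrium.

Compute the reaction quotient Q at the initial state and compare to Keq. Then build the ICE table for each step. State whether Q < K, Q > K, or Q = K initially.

Q₀ = 2781 vs Keq = 897.6 ⇒ Q>K, reverse
Step 1:
                  L         G
  I         0.02209     3.946
  C         0.04027   -0.1208
  E         0.06236     3.825
  solve Keq expr → x = -0.04027; check Q = 897.6

Q₀ = 2781; Q > K (proceeds reverse)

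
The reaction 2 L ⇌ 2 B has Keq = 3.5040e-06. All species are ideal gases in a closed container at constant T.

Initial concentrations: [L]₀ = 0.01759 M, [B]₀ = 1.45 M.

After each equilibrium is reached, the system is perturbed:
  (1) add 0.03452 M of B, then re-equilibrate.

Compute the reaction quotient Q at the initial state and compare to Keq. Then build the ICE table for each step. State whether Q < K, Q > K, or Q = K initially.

Q₀ = 6795; Q > K (proceeds reverse)

Q₀ = 6795 vs Keq = 3.5040e-06 ⇒ Q>K, reverse
Step 1:
                  L         B
  I         0.01759      1.45
  C           1.447    -1.447
  E           1.465  0.002742
  solve Keq expr → x = -0.7236; check Q = 3.5040e-06
Then add 0.03452 M of B.
Step 2:
                  L         B
  I           1.465   0.03726
  C         0.03446  -0.03446
  E           1.499  0.002807
  solve Keq expr → x = -0.01723; check Q = 3.5040e-06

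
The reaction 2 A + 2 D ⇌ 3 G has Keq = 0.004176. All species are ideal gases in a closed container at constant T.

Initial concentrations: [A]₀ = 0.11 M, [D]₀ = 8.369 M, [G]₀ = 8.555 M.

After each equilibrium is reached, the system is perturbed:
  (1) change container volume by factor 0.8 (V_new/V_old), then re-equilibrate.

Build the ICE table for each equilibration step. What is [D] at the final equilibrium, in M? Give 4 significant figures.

[D]_eq = 15.57 M

Q₀ = 738.8 vs Keq = 0.004176 ⇒ Q>K, reverse
Step 1:
                  A         D         G
  init         0.11     8.369     8.555
  Δ           4.174     4.174    -6.262
  eq          4.284     12.54     2.293
  solve Keq expr → x = -2.087; check Q = 0.004176
Then change container volume by factor 0.8 (V_new/V_old).
Step 2:
                  A         D         G
  init        5.356     15.68     2.867
  Δ         -0.1098   -0.1098    0.1647
  eq          5.246     15.57     3.031
  solve Keq expr → x = 0.05492; check Q = 0.004176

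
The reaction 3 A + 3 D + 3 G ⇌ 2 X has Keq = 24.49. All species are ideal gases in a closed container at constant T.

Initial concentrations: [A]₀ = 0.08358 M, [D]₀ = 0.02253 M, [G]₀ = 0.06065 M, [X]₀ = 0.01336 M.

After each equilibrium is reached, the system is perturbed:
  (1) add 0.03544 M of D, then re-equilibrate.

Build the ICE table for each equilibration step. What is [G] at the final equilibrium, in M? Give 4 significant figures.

Q₀ = 1.1982e+08 vs Keq = 24.49 ⇒ Q>K, reverse
Step 1:
                  A         D         G         X
  init      0.08358   0.02253   0.06065   0.01336
  Δ         0.01999   0.01999   0.01999  -0.01333
  eq         0.1036   0.04252   0.08064 3.3118e-05
  solve Keq expr → x = -0.006663; check Q = 24.49
Then add 0.03544 M of D.
Step 2:
                  A         D         G         X
  init       0.1036   0.07796   0.08064 3.3118e-05
  Δ       -7.3183e-05 -7.3183e-05 -7.3183e-05 4.8789e-05
  eq         0.1035   0.07789   0.08057 8.1907e-05
  solve Keq expr → x = 2.4394e-05; check Q = 24.49

[G]_eq = 0.08057 M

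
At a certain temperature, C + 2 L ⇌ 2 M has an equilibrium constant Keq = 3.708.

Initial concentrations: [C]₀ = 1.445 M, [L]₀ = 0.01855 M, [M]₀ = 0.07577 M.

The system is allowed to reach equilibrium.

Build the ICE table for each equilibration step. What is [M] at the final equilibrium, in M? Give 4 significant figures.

[M]_eq = 0.0659 M

Q₀ = 11.55 vs Keq = 3.708 ⇒ Q>K, reverse
Step 1:
                    C           L           M
  init          1.445     0.01855     0.07577
  Δ          0.004935    0.009871   -0.009871
  eq             1.45     0.02842      0.0659
  solve Keq expr → x = -0.004935; check Q = 3.708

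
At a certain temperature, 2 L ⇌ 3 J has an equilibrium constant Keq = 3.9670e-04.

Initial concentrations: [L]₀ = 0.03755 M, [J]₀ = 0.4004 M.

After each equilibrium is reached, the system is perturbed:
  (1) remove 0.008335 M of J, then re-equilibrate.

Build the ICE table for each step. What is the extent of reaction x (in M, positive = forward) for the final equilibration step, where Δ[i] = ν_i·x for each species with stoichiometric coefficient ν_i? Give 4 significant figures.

Q₀ = 45.53 vs Keq = 3.9670e-04 ⇒ Q>K, reverse
Step 1:
                  L         J
  Initial   0.03755    0.4004
  Change     0.2458   -0.3687
  Equil      0.2834    0.0317
  solve Keq expr → x = -0.1229; check Q = 3.9670e-04
Then remove 0.008335 M of J.
Step 2:
                  L         J
  Initial    0.2834   0.02336
  Change  -0.005293  0.007939
  Equil      0.2781    0.0313
  solve Keq expr → x = 0.002646; check Q = 3.9670e-04

x = 0.002646 M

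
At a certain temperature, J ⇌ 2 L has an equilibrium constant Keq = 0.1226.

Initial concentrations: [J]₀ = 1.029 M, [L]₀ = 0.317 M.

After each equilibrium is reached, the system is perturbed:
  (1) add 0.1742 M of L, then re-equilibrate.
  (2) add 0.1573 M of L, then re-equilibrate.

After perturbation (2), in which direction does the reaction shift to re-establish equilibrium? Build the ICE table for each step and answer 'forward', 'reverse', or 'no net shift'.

Direction: reverse

Q₀ = 0.09766 vs Keq = 0.1226 ⇒ Q<K, forward
Step 1:
                    J           L
  init          1.029       0.317
  Δ          -0.01757     0.03514
  eq            1.011      0.3521
  solve Keq expr → x = 0.01757; check Q = 0.1226
Then add 0.1742 M of L.
Step 2:
                    J           L
  init          1.011      0.5263
  Δ           0.08025     -0.1605
  eq            1.092      0.3658
  solve Keq expr → x = -0.08025; check Q = 0.1226
Then add 0.1573 M of L.
Step 3:
                    J           L
  init          1.092      0.5231
  Δ           0.07266     -0.1453
  eq            1.164      0.3778
  solve Keq expr → x = -0.07266; check Q = 0.1226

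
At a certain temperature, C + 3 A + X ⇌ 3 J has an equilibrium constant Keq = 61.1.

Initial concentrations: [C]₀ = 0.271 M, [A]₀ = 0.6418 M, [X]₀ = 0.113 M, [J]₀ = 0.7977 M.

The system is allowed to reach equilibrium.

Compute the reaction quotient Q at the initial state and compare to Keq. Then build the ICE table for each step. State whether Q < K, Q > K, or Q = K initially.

Q₀ = 62.7; Q > K (proceeds reverse)

Q₀ = 62.7 vs Keq = 61.1 ⇒ Q>K, reverse
Step 1:
                  C         A         X         J
  I           0.271    0.6418     0.113    0.7977
  C       6.8401e-04  0.002052 6.8401e-04 -0.002052
  E          0.2717    0.6439    0.1137    0.7956
  solve Keq expr → x = -6.8401e-04; check Q = 61.1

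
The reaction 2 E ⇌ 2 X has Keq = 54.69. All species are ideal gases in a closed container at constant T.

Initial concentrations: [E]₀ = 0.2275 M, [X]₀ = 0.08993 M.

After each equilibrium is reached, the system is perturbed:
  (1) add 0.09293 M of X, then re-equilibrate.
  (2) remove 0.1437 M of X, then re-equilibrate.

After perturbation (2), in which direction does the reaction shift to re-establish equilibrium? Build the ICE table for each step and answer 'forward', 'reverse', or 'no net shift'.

Q₀ = 0.1563 vs Keq = 54.69 ⇒ Q<K, forward
Step 1:
                    E           X
  I            0.2275     0.08993
  C           -0.1897      0.1897
  E           0.03781      0.2796
  solve Keq expr → x = 0.09484; check Q = 54.69
Then add 0.09293 M of X.
Step 2:
                    E           X
  I           0.03781      0.3725
  C           0.01107    -0.01107
  E           0.04888      0.3615
  solve Keq expr → x = -0.005535; check Q = 54.69
Then remove 0.1437 M of X.
Step 3:
                    E           X
  I           0.04888      0.2178
  C          -0.01712     0.01712
  E           0.03176      0.2349
  solve Keq expr → x = 0.008558; check Q = 54.69

Direction: forward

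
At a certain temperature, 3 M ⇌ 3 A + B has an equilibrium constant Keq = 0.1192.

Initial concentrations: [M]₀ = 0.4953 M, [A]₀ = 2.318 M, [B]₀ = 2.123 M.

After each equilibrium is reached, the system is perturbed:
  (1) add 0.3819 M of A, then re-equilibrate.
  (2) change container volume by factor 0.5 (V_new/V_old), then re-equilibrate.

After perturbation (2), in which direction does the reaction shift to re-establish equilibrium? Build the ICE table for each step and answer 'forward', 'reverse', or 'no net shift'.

Direction: reverse

Q₀ = 217.6 vs Keq = 0.1192 ⇒ Q>K, reverse
Step 1:
                  M         A         B
  I          0.4953     2.318     2.123
  C           1.488    -1.488    -0.496
  E           1.983    0.8299     1.627
  solve Keq expr → x = -0.496; check Q = 0.1192
Then add 0.3819 M of A.
Step 2:
                  M         A         B
  I           1.983     1.212     1.627
  C          0.2572   -0.2572  -0.08573
  E           2.241    0.9546     1.541
  solve Keq expr → x = -0.08573; check Q = 0.1192
Then change container volume by factor 0.5 (V_new/V_old).
Step 3:
                  M         A         B
  I           4.481     1.909     3.082
  C          0.2819   -0.2819  -0.09395
  E           4.763     1.627     2.989
  solve Keq expr → x = -0.09395; check Q = 0.1192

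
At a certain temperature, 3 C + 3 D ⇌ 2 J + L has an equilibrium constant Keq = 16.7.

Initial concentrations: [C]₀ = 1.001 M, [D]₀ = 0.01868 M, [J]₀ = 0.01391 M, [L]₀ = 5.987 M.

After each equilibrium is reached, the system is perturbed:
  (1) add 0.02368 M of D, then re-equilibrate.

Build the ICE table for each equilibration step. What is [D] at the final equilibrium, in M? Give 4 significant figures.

[D]_eq = 0.0418 M

Q₀ = 177.2 vs Keq = 16.7 ⇒ Q>K, reverse
Step 1:
                    C           D           J           L
  init          1.001     0.01868     0.01391       5.987
  Δ          0.009092    0.009092   -0.006061   -0.003031
  eq             1.01     0.02777    0.007849       5.984
  solve Keq expr → x = -0.003031; check Q = 16.7
Then add 0.02368 M of D.
Step 2:
                    C           D           J           L
  init           1.01     0.05145    0.007849       5.984
  Δ         -0.009651   -0.009651    0.006434    0.003217
  eq                1      0.0418     0.01428       5.987
  solve Keq expr → x = 0.003217; check Q = 16.7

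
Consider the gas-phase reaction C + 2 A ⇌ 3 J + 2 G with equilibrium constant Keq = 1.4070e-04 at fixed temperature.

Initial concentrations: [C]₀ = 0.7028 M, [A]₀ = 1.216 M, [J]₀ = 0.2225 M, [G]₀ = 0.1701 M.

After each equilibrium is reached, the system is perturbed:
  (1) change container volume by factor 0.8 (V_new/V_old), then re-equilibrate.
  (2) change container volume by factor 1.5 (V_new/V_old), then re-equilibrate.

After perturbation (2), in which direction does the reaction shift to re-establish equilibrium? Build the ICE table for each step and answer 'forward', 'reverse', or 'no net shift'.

Q₀ = 3.0669e-04 vs Keq = 1.4070e-04 ⇒ Q>K, reverse
Step 1:
                  C         A         J         G
  I          0.7028     1.216    0.2225    0.1701
  C         0.01061   0.02122  -0.03183  -0.02122
  E          0.7134     1.237    0.1907    0.1489
  solve Keq expr → x = -0.01061; check Q = 1.4070e-04
Then change container volume by factor 0.8 (V_new/V_old).
Step 2:
                  C         A         J         G
  I          0.8918     1.547    0.2383    0.1861
  C        0.006814   0.01363  -0.02044  -0.01363
  E          0.8986      1.56    0.2179    0.1725
  solve Keq expr → x = -0.006814; check Q = 1.4070e-04
Then change container volume by factor 1.5 (V_new/V_old).
Step 3:
                  C         A         J         G
  I          0.5991      1.04    0.1453     0.115
  C       -0.008531  -0.01706   0.02559   0.01706
  E          0.5905     1.023    0.1709     0.132
  solve Keq expr → x = 0.008531; check Q = 1.4070e-04

Direction: forward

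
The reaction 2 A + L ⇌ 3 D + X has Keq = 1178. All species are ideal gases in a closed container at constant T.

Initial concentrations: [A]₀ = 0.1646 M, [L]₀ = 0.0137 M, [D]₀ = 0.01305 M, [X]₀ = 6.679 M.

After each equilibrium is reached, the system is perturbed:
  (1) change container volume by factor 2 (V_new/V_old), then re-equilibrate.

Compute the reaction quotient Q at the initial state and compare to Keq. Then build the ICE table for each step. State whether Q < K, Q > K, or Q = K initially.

Q₀ = 0.03999 vs Keq = 1178 ⇒ Q<K, forward
Step 1:
                  A         L         D         X
  Initial    0.1646    0.0137   0.01305     6.679
  Change   -0.02731  -0.01365   0.04096   0.01365
  Equil      0.1373 4.7480e-05   0.05401     6.693
  solve Keq expr → x = 0.01365; check Q = 1178
Then change container volume by factor 2 (V_new/V_old).
Step 2:
                  A         L         D         X
  Initial   0.06865 2.3740e-05     0.027     3.346
  Change  -2.3630e-05 -1.1815e-05 3.5445e-05 1.1815e-05
  Equil     0.06862 1.1925e-05   0.02704     3.346
  solve Keq expr → x = 1.1815e-05; check Q = 1178

Q₀ = 0.03999; Q < K (proceeds forward)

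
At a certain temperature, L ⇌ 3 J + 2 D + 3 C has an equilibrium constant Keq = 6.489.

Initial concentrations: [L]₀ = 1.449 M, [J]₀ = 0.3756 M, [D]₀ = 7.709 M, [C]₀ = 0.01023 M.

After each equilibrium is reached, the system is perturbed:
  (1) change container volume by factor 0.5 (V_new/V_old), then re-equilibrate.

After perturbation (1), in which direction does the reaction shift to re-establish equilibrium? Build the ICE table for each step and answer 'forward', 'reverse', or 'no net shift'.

Q₀ = 2.3267e-06 vs Keq = 6.489 ⇒ Q<K, forward
Step 1:
                   L          J          D          C
  init         1.449     0.3756      7.709    0.01023
  Δ          -0.1796     0.5388     0.3592     0.5388
  eq           1.269     0.9144      8.068      0.549
  solve Keq expr → x = 0.1796; check Q = 6.489
Then change container volume by factor 0.5 (V_new/V_old).
Step 2:
                   L          J          D          C
  init         2.539      1.829      16.14      1.098
  Δ             0.24    -0.7201    -0.4801    -0.7201
  eq           2.779      1.109      15.66     0.3779
  solve Keq expr → x = -0.24; check Q = 6.489

Direction: reverse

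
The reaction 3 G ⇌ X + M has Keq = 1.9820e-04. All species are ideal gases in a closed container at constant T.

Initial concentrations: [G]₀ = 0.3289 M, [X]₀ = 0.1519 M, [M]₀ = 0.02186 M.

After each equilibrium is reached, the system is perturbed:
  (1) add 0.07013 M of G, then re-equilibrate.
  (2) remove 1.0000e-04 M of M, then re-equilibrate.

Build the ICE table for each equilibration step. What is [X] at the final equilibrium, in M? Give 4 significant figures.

[X]_eq = 0.1303 M

Q₀ = 0.09333 vs Keq = 1.9820e-04 ⇒ Q>K, reverse
Step 1:
                   G          X          M
  init        0.3289     0.1519    0.02186
  Δ           0.0653   -0.02177   -0.02177
  eq          0.3942     0.1301 9.3297e-05
  solve Keq expr → x = -0.02177; check Q = 1.9820e-04
Then add 0.07013 M of G.
Step 2:
                   G          X          M
  init        0.4643     0.1301 9.3297e-05
  Δ       -1.7680e-04 5.8934e-05 5.8934e-05
  eq          0.4642     0.1302 1.5223e-04
  solve Keq expr → x = 5.8934e-05; check Q = 1.9820e-04
Then remove 1.0000e-04 M of M.
Step 3:
                   G          X          M
  init        0.4642     0.1302 5.2231e-05
  Δ       -2.9877e-04 9.9590e-05 9.9590e-05
  eq          0.4639     0.1303 1.5182e-04
  solve Keq expr → x = 9.9590e-05; check Q = 1.9820e-04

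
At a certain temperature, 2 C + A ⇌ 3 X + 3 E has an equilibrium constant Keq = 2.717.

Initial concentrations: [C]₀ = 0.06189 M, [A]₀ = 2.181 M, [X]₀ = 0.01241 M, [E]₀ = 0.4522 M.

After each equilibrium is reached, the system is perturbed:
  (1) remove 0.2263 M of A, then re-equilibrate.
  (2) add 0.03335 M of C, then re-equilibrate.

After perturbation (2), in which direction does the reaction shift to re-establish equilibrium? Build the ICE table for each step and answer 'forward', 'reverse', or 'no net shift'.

Q₀ = 2.1155e-05 vs Keq = 2.717 ⇒ Q<K, forward
Step 1:
                   C          A          X          E
  Initial    0.06189      2.181    0.01241     0.4522
  Change    -0.05691   -0.02845    0.08536    0.08536
  Equil     0.004982      2.153    0.09777     0.5376
  solve Keq expr → x = 0.02845; check Q = 2.717
Then remove 0.2263 M of A.
Step 2:
                   C          A          X          E
  Initial   0.004982      1.926    0.09777     0.5376
  Change  2.4880e-04 1.2440e-04 -3.7320e-04 -3.7320e-04
  Equil     0.005231      1.926     0.0974     0.5372
  solve Keq expr → x = -1.2440e-04; check Q = 2.717
Then add 0.03335 M of C.
Step 3:
                   C          A          X          E
  Initial    0.03858      1.926     0.0974     0.5372
  Change    -0.02843   -0.01421    0.04264    0.04264
  Equil      0.01015      1.912       0.14     0.5798
  solve Keq expr → x = 0.01421; check Q = 2.717

Direction: forward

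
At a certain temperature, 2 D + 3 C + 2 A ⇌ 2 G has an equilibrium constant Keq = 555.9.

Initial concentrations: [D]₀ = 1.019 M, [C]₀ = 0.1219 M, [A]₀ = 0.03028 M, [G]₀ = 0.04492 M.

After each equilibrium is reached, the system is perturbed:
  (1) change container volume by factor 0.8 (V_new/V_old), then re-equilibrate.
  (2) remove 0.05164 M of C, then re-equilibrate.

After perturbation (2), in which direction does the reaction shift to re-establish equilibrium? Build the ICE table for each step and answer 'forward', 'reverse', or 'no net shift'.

Q₀ = 1170 vs Keq = 555.9 ⇒ Q>K, reverse
Step 1:
                  D         C         A         G
  I           1.019    0.1219   0.03028   0.04492
  C        0.005095  0.007643  0.005095 -0.005095
  E           1.024    0.1295   0.03538   0.03982
  solve Keq expr → x = -0.002548; check Q = 555.9
Then change container volume by factor 0.8 (V_new/V_old).
Step 2:
                  D         C         A         G
  I            1.28    0.1619   0.04422   0.04978
  C        -0.00943  -0.01415  -0.00943   0.00943
  E           1.271    0.1478   0.03479   0.05921
  solve Keq expr → x = 0.004715; check Q = 555.9
Then remove 0.05164 M of C.
Step 3:
                  D         C         A         G
  I           1.271   0.09614   0.03479   0.05921
  C        0.009716   0.01457  0.009716 -0.009716
  E            1.28    0.1107    0.0445    0.0495
  solve Keq expr → x = -0.004858; check Q = 555.9

Direction: reverse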